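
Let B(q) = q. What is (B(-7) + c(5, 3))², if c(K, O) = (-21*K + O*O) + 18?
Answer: 7225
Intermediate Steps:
c(K, O) = 18 + O² - 21*K (c(K, O) = (-21*K + O²) + 18 = (O² - 21*K) + 18 = 18 + O² - 21*K)
(B(-7) + c(5, 3))² = (-7 + (18 + 3² - 21*5))² = (-7 + (18 + 9 - 105))² = (-7 - 78)² = (-85)² = 7225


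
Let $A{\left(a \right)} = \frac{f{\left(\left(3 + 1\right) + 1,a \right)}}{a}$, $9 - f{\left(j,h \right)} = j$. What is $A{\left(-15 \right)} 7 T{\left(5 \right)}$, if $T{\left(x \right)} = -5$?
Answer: $\frac{28}{3} \approx 9.3333$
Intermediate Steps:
$f{\left(j,h \right)} = 9 - j$
$A{\left(a \right)} = \frac{4}{a}$ ($A{\left(a \right)} = \frac{9 - \left(\left(3 + 1\right) + 1\right)}{a} = \frac{9 - \left(4 + 1\right)}{a} = \frac{9 - 5}{a} = \frac{4}{a}$)
$A{\left(-15 \right)} 7 T{\left(5 \right)} = \frac{4}{-15} \cdot 7 \left(-5\right) = 4 \left(- \frac{1}{15}\right) \left(-35\right) = \left(- \frac{4}{15}\right) \left(-35\right) = \frac{28}{3}$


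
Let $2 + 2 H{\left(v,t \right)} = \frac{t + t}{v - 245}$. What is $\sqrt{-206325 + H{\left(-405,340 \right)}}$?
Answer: $\frac{6 i \sqrt{24214710}}{65} \approx 454.23 i$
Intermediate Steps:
$H{\left(v,t \right)} = -1 + \frac{t}{-245 + v}$ ($H{\left(v,t \right)} = -1 + \frac{\left(t + t\right) \frac{1}{v - 245}}{2} = -1 + \frac{2 t \frac{1}{-245 + v}}{2} = -1 + \frac{t}{-245 + v}$)
$\sqrt{-206325 + H{\left(-405,340 \right)}} = \sqrt{-206325 + \frac{245 + 340 - -405}{-245 - 405}} = \sqrt{-206325 + \frac{245 + 340 + 405}{-650}} = \sqrt{-206325 - \frac{99}{65}} = \sqrt{- \frac{13411224}{65}} = \frac{6 i \sqrt{24214710}}{65}$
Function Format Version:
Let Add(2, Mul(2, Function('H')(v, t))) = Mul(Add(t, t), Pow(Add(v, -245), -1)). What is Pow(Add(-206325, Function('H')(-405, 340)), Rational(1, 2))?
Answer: Mul(Rational(6, 65), I, Pow(24214710, Rational(1, 2))) ≈ Mul(454.23, I)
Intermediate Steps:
Function('H')(v, t) = Add(-1, Mul(t, Pow(Add(-245, v), -1))) (Function('H')(v, t) = Add(-1, Mul(Rational(1, 2), Mul(Add(t, t), Pow(Add(v, -245), -1)))) = Add(-1, Mul(Rational(1, 2), Mul(Mul(2, t), Pow(Add(-245, v), -1)))) = Add(-1, Mul(Rational(1, 2), Mul(2, t, Pow(Add(-245, v), -1)))) = Add(-1, Mul(t, Pow(Add(-245, v), -1))))
Pow(Add(-206325, Function('H')(-405, 340)), Rational(1, 2)) = Pow(Add(-206325, Mul(Pow(Add(-245, -405), -1), Add(245, 340, Mul(-1, -405)))), Rational(1, 2)) = Pow(Add(-206325, Mul(Pow(-650, -1), Add(245, 340, 405))), Rational(1, 2)) = Pow(Add(-206325, Mul(Rational(-1, 650), 990)), Rational(1, 2)) = Pow(Add(-206325, Rational(-99, 65)), Rational(1, 2)) = Pow(Rational(-13411224, 65), Rational(1, 2)) = Mul(Rational(6, 65), I, Pow(24214710, Rational(1, 2)))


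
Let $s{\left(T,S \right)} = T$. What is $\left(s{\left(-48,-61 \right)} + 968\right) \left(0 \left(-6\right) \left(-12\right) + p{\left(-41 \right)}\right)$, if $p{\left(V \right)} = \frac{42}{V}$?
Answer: $- \frac{38640}{41} \approx -942.44$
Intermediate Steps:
$\left(s{\left(-48,-61 \right)} + 968\right) \left(0 \left(-6\right) \left(-12\right) + p{\left(-41 \right)}\right) = \left(-48 + 968\right) \left(0 \left(-6\right) \left(-12\right) + \frac{42}{-41}\right) = 920 \left(0 \left(-12\right) + 42 \left(- \frac{1}{41}\right)\right) = 920 \left(0 - \frac{42}{41}\right) = 920 \left(- \frac{42}{41}\right) = - \frac{38640}{41}$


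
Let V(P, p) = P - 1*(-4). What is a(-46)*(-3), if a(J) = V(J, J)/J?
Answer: -63/23 ≈ -2.7391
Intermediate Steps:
V(P, p) = 4 + P (V(P, p) = P + 4 = 4 + P)
a(J) = (4 + J)/J
a(-46)*(-3) = ((4 - 46)/(-46))*(-3) = -1/46*(-42)*(-3) = (21/23)*(-3) = -63/23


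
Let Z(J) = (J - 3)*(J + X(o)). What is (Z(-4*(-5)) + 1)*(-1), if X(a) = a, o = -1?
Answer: -324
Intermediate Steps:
Z(J) = (-1 + J)*(-3 + J) (Z(J) = (J - 3)*(J - 1) = (-3 + J)*(-1 + J) = (-1 + J)*(-3 + J))
(Z(-4*(-5)) + 1)*(-1) = ((3 + (-4*(-5))² - (-16)*(-5)) + 1)*(-1) = ((3 + 20² - 4*20) + 1)*(-1) = ((3 + 400 - 80) + 1)*(-1) = (323 + 1)*(-1) = 324*(-1) = -324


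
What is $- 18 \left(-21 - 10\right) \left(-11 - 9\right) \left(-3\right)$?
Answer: $33480$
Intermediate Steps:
$- 18 \left(-21 - 10\right) \left(-11 - 9\right) \left(-3\right) = - 18 \left(\left(-31\right) \left(-20\right)\right) \left(-3\right) = \left(-18\right) 620 \left(-3\right) = \left(-11160\right) \left(-3\right) = 33480$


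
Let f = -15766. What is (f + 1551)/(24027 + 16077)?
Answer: -14215/40104 ≈ -0.35445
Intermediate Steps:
(f + 1551)/(24027 + 16077) = (-15766 + 1551)/(24027 + 16077) = -14215/40104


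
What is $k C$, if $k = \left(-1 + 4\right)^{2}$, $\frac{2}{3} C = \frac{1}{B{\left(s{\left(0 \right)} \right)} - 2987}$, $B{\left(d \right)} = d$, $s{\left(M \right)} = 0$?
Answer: $- \frac{27}{5974} \approx -0.0045196$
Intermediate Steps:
$C = - \frac{3}{5974}$ ($C = \frac{3}{2 \left(0 - 2987\right)} = \frac{3}{2 \left(-2987\right)} = \frac{3}{2} \left(- \frac{1}{2987}\right) = - \frac{3}{5974} \approx -0.00050218$)
$k = 9$ ($k = 3^{2} = 9$)
$k C = 9 \left(- \frac{3}{5974}\right) = - \frac{27}{5974}$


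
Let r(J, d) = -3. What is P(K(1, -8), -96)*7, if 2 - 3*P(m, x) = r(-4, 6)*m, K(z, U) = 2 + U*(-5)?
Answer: 896/3 ≈ 298.67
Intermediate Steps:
K(z, U) = 2 - 5*U
P(m, x) = ⅔ + m (P(m, x) = ⅔ - (-1)*m = ⅔ + m)
P(K(1, -8), -96)*7 = (⅔ + (2 - 5*(-8)))*7 = (⅔ + (2 + 40))*7 = (⅔ + 42)*7 = (128/3)*7 = 896/3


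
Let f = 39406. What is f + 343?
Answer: 39749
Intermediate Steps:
f + 343 = 39406 + 343 = 39749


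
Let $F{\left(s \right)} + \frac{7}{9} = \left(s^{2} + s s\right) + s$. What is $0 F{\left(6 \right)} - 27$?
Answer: $-27$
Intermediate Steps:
$F{\left(s \right)} = - \frac{7}{9} + s + 2 s^{2}$ ($F{\left(s \right)} = - \frac{7}{9} + \left(\left(s^{2} + s s\right) + s\right) = - \frac{7}{9} + \left(\left(s^{2} + s^{2}\right) + s\right) = - \frac{7}{9} + \left(2 s^{2} + s\right) = - \frac{7}{9} + \left(s + 2 s^{2}\right) = - \frac{7}{9} + s + 2 s^{2}$)
$0 F{\left(6 \right)} - 27 = 0 \left(- \frac{7}{9} + 6 + 2 \cdot 6^{2}\right) - 27 = 0 \left(- \frac{7}{9} + 6 + 2 \cdot 36\right) - 27 = 0 \left(- \frac{7}{9} + 6 + 72\right) - 27 = 0 \cdot \frac{695}{9} - 27 = 0 - 27 = -27$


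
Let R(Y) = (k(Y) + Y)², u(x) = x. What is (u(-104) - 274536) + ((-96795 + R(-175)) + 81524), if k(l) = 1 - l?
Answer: -289910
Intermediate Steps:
R(Y) = 1 (R(Y) = ((1 - Y) + Y)² = 1² = 1)
(u(-104) - 274536) + ((-96795 + R(-175)) + 81524) = (-104 - 274536) + ((-96795 + 1) + 81524) = -274640 + (-96794 + 81524) = -274640 - 15270 = -289910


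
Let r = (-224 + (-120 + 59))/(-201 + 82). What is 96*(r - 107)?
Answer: -1195008/119 ≈ -10042.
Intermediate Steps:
r = 285/119 (r = (-224 - 61)/(-119) = -285*(-1/119) = 285/119 ≈ 2.3950)
96*(r - 107) = 96*(285/119 - 107) = 96*(-12448/119) = -1195008/119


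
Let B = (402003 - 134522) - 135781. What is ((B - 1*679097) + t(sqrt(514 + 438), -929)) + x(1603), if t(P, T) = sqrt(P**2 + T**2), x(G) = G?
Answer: -545794 + sqrt(863993) ≈ -5.4486e+5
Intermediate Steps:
B = 131700 (B = 267481 - 135781 = 131700)
((B - 1*679097) + t(sqrt(514 + 438), -929)) + x(1603) = ((131700 - 1*679097) + sqrt((sqrt(514 + 438))**2 + (-929)**2)) + 1603 = ((131700 - 679097) + sqrt((sqrt(952))**2 + 863041)) + 1603 = (-547397 + sqrt((2*sqrt(238))**2 + 863041)) + 1603 = (-547397 + sqrt(952 + 863041)) + 1603 = (-547397 + sqrt(863993)) + 1603 = -545794 + sqrt(863993)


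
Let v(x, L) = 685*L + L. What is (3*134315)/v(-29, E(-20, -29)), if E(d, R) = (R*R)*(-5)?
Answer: -80589/576926 ≈ -0.13969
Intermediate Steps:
E(d, R) = -5*R² (E(d, R) = R²*(-5) = -5*R²)
v(x, L) = 686*L
(3*134315)/v(-29, E(-20, -29)) = (3*134315)/((686*(-5*(-29)²))) = 402945/((686*(-5*841))) = 402945/((686*(-4205))) = 402945/(-2884630) = 402945*(-1/2884630) = -80589/576926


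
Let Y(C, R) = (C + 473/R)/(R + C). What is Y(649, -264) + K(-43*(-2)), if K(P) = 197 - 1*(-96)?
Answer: 388979/1320 ≈ 294.68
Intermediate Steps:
K(P) = 293 (K(P) = 197 + 96 = 293)
Y(C, R) = (C + 473/R)/(C + R)
Y(649, -264) + K(-43*(-2)) = (473 + 649*(-264))/((-264)*(649 - 264)) + 293 = -1/264*(473 - 171336)/385 + 293 = -1/264*1/385*(-170863) + 293 = 2219/1320 + 293 = 388979/1320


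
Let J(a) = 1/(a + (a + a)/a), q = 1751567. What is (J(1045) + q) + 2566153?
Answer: 4520652841/1047 ≈ 4.3177e+6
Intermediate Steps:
J(a) = 1/(2 + a) (J(a) = 1/(a + (2*a)/a) = 1/(a + 2) = 1/(2 + a))
(J(1045) + q) + 2566153 = (1/(2 + 1045) + 1751567) + 2566153 = (1/1047 + 1751567) + 2566153 = 1833890650/1047 + 2566153 = 4520652841/1047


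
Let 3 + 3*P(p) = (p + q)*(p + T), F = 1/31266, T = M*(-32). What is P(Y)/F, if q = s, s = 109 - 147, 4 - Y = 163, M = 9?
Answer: 917719632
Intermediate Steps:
Y = -159 (Y = 4 - 1*163 = 4 - 163 = -159)
s = -38
T = -288 (T = 9*(-32) = -288)
F = 1/31266 ≈ 3.1984e-5
q = -38
P(p) = -1 + (-288 + p)*(-38 + p)/3 (P(p) = -1 + ((p - 38)*(p - 288))/3 = -1 + ((-38 + p)*(-288 + p))/3 = -1 + ((-288 + p)*(-38 + p))/3 = -1 + (-288 + p)*(-38 + p)/3)
P(Y)/F = (3647 - 326/3*(-159) + (⅓)*(-159)²)/(1/31266) = (3647 + 17278 + (⅓)*25281)*31266 = (3647 + 17278 + 8427)*31266 = 29352*31266 = 917719632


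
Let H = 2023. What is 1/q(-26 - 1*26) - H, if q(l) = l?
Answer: -105197/52 ≈ -2023.0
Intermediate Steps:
1/q(-26 - 1*26) - H = 1/(-26 - 1*26) - 1*2023 = 1/(-26 - 26) - 2023 = 1/(-52) - 2023 = -1/52 - 2023 = -105197/52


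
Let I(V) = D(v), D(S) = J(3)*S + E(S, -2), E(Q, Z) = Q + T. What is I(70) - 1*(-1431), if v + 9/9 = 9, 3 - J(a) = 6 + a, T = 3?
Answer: 1394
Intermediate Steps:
E(Q, Z) = 3 + Q (E(Q, Z) = Q + 3 = 3 + Q)
J(a) = -3 - a (J(a) = 3 - (6 + a) = 3 + (-6 - a) = -3 - a)
v = 8 (v = -1 + 9 = 8)
D(S) = 3 - 5*S (D(S) = (-3 - 1*3)*S + (3 + S) = (-3 - 3)*S + (3 + S) = -6*S + (3 + S) = 3 - 5*S)
I(V) = -37 (I(V) = 3 - 5*8 = 3 - 40 = -37)
I(70) - 1*(-1431) = -37 - 1*(-1431) = -37 + 1431 = 1394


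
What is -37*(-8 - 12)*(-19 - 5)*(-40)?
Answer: 710400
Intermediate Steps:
-37*(-8 - 12)*(-19 - 5)*(-40) = -(-740)*(-24)*(-40) = -37*480*(-40) = -17760*(-40) = 710400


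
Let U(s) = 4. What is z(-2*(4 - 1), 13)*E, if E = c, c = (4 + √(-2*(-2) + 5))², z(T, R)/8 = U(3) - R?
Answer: -3528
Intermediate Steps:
z(T, R) = 32 - 8*R (z(T, R) = 8*(4 - R) = 32 - 8*R)
c = 49 (c = (4 + √(4 + 5))² = (4 + √9)² = (4 + 3)² = 7² = 49)
E = 49
z(-2*(4 - 1), 13)*E = (32 - 8*13)*49 = (32 - 104)*49 = -72*49 = -3528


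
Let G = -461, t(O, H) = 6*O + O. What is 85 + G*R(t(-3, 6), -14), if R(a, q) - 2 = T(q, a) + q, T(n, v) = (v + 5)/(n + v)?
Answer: 189219/35 ≈ 5406.3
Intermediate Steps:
t(O, H) = 7*O
T(n, v) = (5 + v)/(n + v)
R(a, q) = 2 + q + (5 + a)/(a + q) (R(a, q) = 2 + ((5 + a)/(q + a) + q) = 2 + ((5 + a)/(a + q) + q) = 2 + (q + (5 + a)/(a + q)) = 2 + q + (5 + a)/(a + q))
85 + G*R(t(-3, 6), -14) = 85 - 461*(5 + 7*(-3) + (2 - 14)*(7*(-3) - 14))/(7*(-3) - 14) = 85 - 461*(5 - 21 - 12*(-21 - 14))/(-21 - 14) = 85 - 461*(5 - 21 - 12*(-35))/(-35) = 85 - (-461)*(5 - 21 + 420)/35 = 85 - (-461)*404/35 = 85 - 461*(-404/35) = 85 + 186244/35 = 189219/35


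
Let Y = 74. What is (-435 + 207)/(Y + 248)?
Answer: -114/161 ≈ -0.70807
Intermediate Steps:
(-435 + 207)/(Y + 248) = (-435 + 207)/(74 + 248) = -228/322 = -228*1/322 = -114/161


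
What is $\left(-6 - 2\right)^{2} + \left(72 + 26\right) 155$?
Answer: $15254$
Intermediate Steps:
$\left(-6 - 2\right)^{2} + \left(72 + 26\right) 155 = \left(-8\right)^{2} + 98 \cdot 155 = 64 + 15190 = 15254$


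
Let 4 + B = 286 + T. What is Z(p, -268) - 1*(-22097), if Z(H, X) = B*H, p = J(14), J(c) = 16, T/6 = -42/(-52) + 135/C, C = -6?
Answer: 318845/13 ≈ 24527.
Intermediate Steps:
T = -1692/13 (T = 6*(-42/(-52) + 135/(-6)) = 6*(-42*(-1/52) + 135*(-1/6)) = 6*(21/26 - 45/2) = 6*(-282/13) = -1692/13 ≈ -130.15)
B = 1974/13 (B = -4 + (286 - 1692/13) = -4 + 2026/13 = 1974/13 ≈ 151.85)
p = 16
Z(H, X) = 1974*H/13
Z(p, -268) - 1*(-22097) = (1974/13)*16 - 1*(-22097) = 31584/13 + 22097 = 318845/13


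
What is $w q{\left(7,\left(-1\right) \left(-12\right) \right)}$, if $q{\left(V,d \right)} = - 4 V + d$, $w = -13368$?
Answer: $213888$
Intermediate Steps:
$q{\left(V,d \right)} = d - 4 V$
$w q{\left(7,\left(-1\right) \left(-12\right) \right)} = - 13368 \left(\left(-1\right) \left(-12\right) - 28\right) = - 13368 \left(12 - 28\right) = \left(-13368\right) \left(-16\right) = 213888$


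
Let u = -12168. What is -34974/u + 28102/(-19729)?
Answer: 19336495/13336804 ≈ 1.4499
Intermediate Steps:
-34974/u + 28102/(-19729) = -34974/(-12168) + 28102/(-19729) = -34974*(-1/12168) + 28102*(-1/19729) = 1943/676 - 28102/19729 = 19336495/13336804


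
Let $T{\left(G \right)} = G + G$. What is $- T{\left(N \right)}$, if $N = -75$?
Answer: $150$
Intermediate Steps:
$T{\left(G \right)} = 2 G$
$- T{\left(N \right)} = - 2 \left(-75\right) = \left(-1\right) \left(-150\right) = 150$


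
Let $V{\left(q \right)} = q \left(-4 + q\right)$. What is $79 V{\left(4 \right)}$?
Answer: $0$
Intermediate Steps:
$79 V{\left(4 \right)} = 79 \cdot 4 \left(-4 + 4\right) = 79 \cdot 4 \cdot 0 = 79 \cdot 0 = 0$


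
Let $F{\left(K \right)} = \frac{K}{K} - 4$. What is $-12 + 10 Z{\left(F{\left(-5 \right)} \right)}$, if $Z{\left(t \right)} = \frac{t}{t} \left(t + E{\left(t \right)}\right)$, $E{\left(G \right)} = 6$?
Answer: $18$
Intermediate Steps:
$F{\left(K \right)} = -3$ ($F{\left(K \right)} = 1 - 4 = -3$)
$Z{\left(t \right)} = 6 + t$ ($Z{\left(t \right)} = \frac{t}{t} \left(t + 6\right) = 1 \left(6 + t\right) = 6 + t$)
$-12 + 10 Z{\left(F{\left(-5 \right)} \right)} = -12 + 10 \left(6 - 3\right) = -12 + 10 \cdot 3 = -12 + 30 = 18$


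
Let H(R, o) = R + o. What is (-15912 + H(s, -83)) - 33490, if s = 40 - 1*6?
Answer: -49451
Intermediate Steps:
s = 34 (s = 40 - 6 = 34)
(-15912 + H(s, -83)) - 33490 = (-15912 + (34 - 83)) - 33490 = (-15912 - 49) - 33490 = -15961 - 33490 = -49451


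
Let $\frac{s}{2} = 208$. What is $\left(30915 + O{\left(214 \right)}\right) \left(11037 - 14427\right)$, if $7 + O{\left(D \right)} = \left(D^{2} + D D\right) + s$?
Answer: $-416685240$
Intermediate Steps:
$s = 416$ ($s = 2 \cdot 208 = 416$)
$O{\left(D \right)} = 409 + 2 D^{2}$ ($O{\left(D \right)} = -7 + \left(\left(D^{2} + D D\right) + 416\right) = -7 + \left(\left(D^{2} + D^{2}\right) + 416\right) = -7 + \left(2 D^{2} + 416\right) = -7 + \left(416 + 2 D^{2}\right) = 409 + 2 D^{2}$)
$\left(30915 + O{\left(214 \right)}\right) \left(11037 - 14427\right) = \left(30915 + \left(409 + 2 \cdot 214^{2}\right)\right) \left(11037 - 14427\right) = \left(30915 + \left(409 + 2 \cdot 45796\right)\right) \left(11037 - 14427\right) = \left(30915 + \left(409 + 91592\right)\right) \left(-3390\right) = \left(30915 + 92001\right) \left(-3390\right) = 122916 \left(-3390\right) = -416685240$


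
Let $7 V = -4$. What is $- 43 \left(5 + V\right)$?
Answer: $- \frac{1333}{7} \approx -190.43$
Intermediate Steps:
$V = - \frac{4}{7}$ ($V = \frac{1}{7} \left(-4\right) = - \frac{4}{7} \approx -0.57143$)
$- 43 \left(5 + V\right) = - 43 \left(5 - \frac{4}{7}\right) = \left(-43\right) \frac{31}{7} = - \frac{1333}{7}$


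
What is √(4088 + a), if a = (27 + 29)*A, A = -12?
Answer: 2*√854 ≈ 58.447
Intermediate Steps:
a = -672 (a = (27 + 29)*(-12) = 56*(-12) = -672)
√(4088 + a) = √(4088 - 672) = √3416 = 2*√854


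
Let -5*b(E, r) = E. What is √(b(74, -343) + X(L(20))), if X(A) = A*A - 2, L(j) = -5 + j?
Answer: √5205/5 ≈ 14.429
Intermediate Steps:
b(E, r) = -E/5
X(A) = -2 + A² (X(A) = A² - 2 = -2 + A²)
√(b(74, -343) + X(L(20))) = √(-⅕*74 + (-2 + (-5 + 20)²)) = √(-74/5 + (-2 + 15²)) = √(-74/5 + (-2 + 225)) = √(-74/5 + 223) = √(1041/5) = √5205/5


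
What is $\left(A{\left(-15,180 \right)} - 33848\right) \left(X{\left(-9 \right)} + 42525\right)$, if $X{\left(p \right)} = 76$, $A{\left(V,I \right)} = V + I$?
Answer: $-1434929483$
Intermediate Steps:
$A{\left(V,I \right)} = I + V$
$\left(A{\left(-15,180 \right)} - 33848\right) \left(X{\left(-9 \right)} + 42525\right) = \left(\left(180 - 15\right) - 33848\right) \left(76 + 42525\right) = \left(165 - 33848\right) 42601 = \left(-33683\right) 42601 = -1434929483$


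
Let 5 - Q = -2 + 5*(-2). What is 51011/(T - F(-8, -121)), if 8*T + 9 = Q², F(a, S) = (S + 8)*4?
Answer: 51011/487 ≈ 104.75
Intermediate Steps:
F(a, S) = 32 + 4*S (F(a, S) = (8 + S)*4 = 32 + 4*S)
Q = 17 (Q = 5 - (-2 + 5*(-2)) = 5 - (-2 - 10) = 5 - 1*(-12) = 5 + 12 = 17)
T = 35 (T = -9/8 + (⅛)*17² = -9/8 + (⅛)*289 = -9/8 + 289/8 = 35)
51011/(T - F(-8, -121)) = 51011/(35 - (32 + 4*(-121))) = 51011/(35 - (32 - 484)) = 51011/(35 - 1*(-452)) = 51011/(35 + 452) = 51011/487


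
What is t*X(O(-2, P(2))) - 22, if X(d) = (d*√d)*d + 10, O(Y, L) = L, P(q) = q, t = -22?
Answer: -242 - 88*√2 ≈ -366.45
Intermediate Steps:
X(d) = 10 + d^(5/2) (X(d) = d^(3/2)*d + 10 = d^(5/2) + 10 = 10 + d^(5/2))
t*X(O(-2, P(2))) - 22 = -22*(10 + 2^(5/2)) - 22 = -22*(10 + 4*√2) - 22 = (-220 - 88*√2) - 22 = -242 - 88*√2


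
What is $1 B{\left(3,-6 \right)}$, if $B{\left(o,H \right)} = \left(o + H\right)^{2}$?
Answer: $9$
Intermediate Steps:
$B{\left(o,H \right)} = \left(H + o\right)^{2}$
$1 B{\left(3,-6 \right)} = 1 \left(-6 + 3\right)^{2} = 1 \left(-3\right)^{2} = 1 \cdot 9 = 9$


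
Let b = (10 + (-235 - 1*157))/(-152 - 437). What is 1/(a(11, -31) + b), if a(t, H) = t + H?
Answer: -589/11398 ≈ -0.051676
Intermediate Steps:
a(t, H) = H + t
b = 382/589 (b = (10 + (-235 - 157))/(-589) = (10 - 392)*(-1/589) = -382*(-1/589) = 382/589 ≈ 0.64856)
1/(a(11, -31) + b) = 1/((-31 + 11) + 382/589) = 1/(-20 + 382/589) = 1/(-11398/589) = -589/11398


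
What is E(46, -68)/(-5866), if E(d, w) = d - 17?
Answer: -29/5866 ≈ -0.0049437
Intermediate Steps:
E(d, w) = -17 + d
E(46, -68)/(-5866) = (-17 + 46)/(-5866) = 29*(-1/5866) = -29/5866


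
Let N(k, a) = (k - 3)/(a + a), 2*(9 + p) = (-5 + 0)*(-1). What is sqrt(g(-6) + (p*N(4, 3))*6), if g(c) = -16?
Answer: 3*I*sqrt(10)/2 ≈ 4.7434*I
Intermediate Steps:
p = -13/2 (p = -9 + ((-5 + 0)*(-1))/2 = -9 + (-5*(-1))/2 = -9 + (1/2)*5 = -9 + 5/2 = -13/2 ≈ -6.5000)
N(k, a) = (-3 + k)/(2*a) (N(k, a) = (-3 + k)/((2*a)) = (-3 + k)*(1/(2*a)) = (-3 + k)/(2*a))
sqrt(g(-6) + (p*N(4, 3))*6) = sqrt(-16 - 13*(-3 + 4)/(4*3)*6) = sqrt(-16 - 13/(4*3)*6) = sqrt(-16 - 13/2*1/6*6) = sqrt(-16 - 13/12*6) = sqrt(-16 - 13/2) = sqrt(-45/2) = 3*I*sqrt(10)/2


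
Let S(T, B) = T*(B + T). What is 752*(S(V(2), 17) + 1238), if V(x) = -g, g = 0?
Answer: 930976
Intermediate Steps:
V(x) = 0 (V(x) = -1*0 = 0)
752*(S(V(2), 17) + 1238) = 752*(0*(17 + 0) + 1238) = 752*(0*17 + 1238) = 752*(0 + 1238) = 752*1238 = 930976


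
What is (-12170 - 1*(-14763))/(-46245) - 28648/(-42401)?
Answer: 1214880967/1960834245 ≈ 0.61957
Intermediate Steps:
(-12170 - 1*(-14763))/(-46245) - 28648/(-42401) = (-12170 + 14763)*(-1/46245) - 28648*(-1/42401) = 2593*(-1/46245) + 28648/42401 = -2593/46245 + 28648/42401 = 1214880967/1960834245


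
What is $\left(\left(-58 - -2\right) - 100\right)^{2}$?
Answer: $24336$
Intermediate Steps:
$\left(\left(-58 - -2\right) - 100\right)^{2} = \left(\left(-58 + 2\right) - 100\right)^{2} = \left(-56 - 100\right)^{2} = \left(-156\right)^{2} = 24336$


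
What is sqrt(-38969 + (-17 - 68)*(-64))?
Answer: I*sqrt(33529) ≈ 183.11*I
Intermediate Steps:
sqrt(-38969 + (-17 - 68)*(-64)) = sqrt(-38969 - 85*(-64)) = sqrt(-38969 + 5440) = sqrt(-33529) = I*sqrt(33529)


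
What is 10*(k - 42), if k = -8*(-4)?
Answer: -100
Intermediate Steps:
k = 32
10*(k - 42) = 10*(32 - 42) = 10*(-10) = -100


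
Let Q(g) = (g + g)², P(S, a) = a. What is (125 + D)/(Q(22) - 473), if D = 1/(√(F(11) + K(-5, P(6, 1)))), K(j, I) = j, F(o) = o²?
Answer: 125/1463 + √29/84854 ≈ 0.085504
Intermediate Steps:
Q(g) = 4*g² (Q(g) = (2*g)² = 4*g²)
D = √29/58 (D = 1/(√(11² - 5)) = 1/(√(121 - 5)) = 1/(√116) = 1/(2*√29) = √29/58 ≈ 0.092848)
(125 + D)/(Q(22) - 473) = (125 + √29/58)/(4*22² - 473) = (125 + √29/58)/(4*484 - 473) = (125 + √29/58)/(1936 - 473) = (125 + √29/58)/1463 = (125 + √29/58)*(1/1463) = 125/1463 + √29/84854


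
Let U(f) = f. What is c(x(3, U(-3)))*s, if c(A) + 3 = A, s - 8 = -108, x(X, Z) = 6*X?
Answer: -1500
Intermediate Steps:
s = -100 (s = 8 - 108 = -100)
c(A) = -3 + A
c(x(3, U(-3)))*s = (-3 + 6*3)*(-100) = (-3 + 18)*(-100) = 15*(-100) = -1500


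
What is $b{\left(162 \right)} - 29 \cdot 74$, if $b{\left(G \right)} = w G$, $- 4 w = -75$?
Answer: $\frac{1783}{2} \approx 891.5$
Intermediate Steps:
$w = \frac{75}{4}$ ($w = \left(- \frac{1}{4}\right) \left(-75\right) = \frac{75}{4} \approx 18.75$)
$b{\left(G \right)} = \frac{75 G}{4}$
$b{\left(162 \right)} - 29 \cdot 74 = \frac{75}{4} \cdot 162 - 29 \cdot 74 = \frac{6075}{2} - 2146 = \frac{1783}{2}$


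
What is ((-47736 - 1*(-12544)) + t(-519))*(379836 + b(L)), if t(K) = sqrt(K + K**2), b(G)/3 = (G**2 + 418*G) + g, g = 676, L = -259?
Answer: -9090832632 + 258321*sqrt(268842) ≈ -8.9569e+9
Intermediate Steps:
b(G) = 2028 + 3*G**2 + 1254*G (b(G) = 3*((G**2 + 418*G) + 676) = 3*(676 + G**2 + 418*G) = 2028 + 3*G**2 + 1254*G)
((-47736 - 1*(-12544)) + t(-519))*(379836 + b(L)) = ((-47736 - 1*(-12544)) + sqrt(-519*(1 - 519)))*(379836 + (2028 + 3*(-259)**2 + 1254*(-259))) = ((-47736 + 12544) + sqrt(-519*(-518)))*(379836 + (2028 + 3*67081 - 324786)) = (-35192 + sqrt(268842))*(379836 + (2028 + 201243 - 324786)) = (-35192 + sqrt(268842))*(379836 - 121515) = (-35192 + sqrt(268842))*258321 = -9090832632 + 258321*sqrt(268842)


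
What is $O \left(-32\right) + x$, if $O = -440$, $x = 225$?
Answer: $14305$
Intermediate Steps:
$O \left(-32\right) + x = \left(-440\right) \left(-32\right) + 225 = 14080 + 225 = 14305$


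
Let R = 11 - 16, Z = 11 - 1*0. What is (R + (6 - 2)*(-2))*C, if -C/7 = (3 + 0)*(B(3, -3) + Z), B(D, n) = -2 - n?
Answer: 3276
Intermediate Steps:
Z = 11 (Z = 11 + 0 = 11)
R = -5
C = -252 (C = -7*(3 + 0)*((-2 - 1*(-3)) + 11) = -21*((-2 + 3) + 11) = -21*(1 + 11) = -21*12 = -7*36 = -252)
(R + (6 - 2)*(-2))*C = (-5 + (6 - 2)*(-2))*(-252) = (-5 + 4*(-2))*(-252) = (-5 - 8)*(-252) = -13*(-252) = 3276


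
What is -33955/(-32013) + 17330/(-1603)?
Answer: -500355425/51316839 ≈ -9.7503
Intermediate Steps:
-33955/(-32013) + 17330/(-1603) = -33955*(-1/32013) + 17330*(-1/1603) = 33955/32013 - 17330/1603 = -500355425/51316839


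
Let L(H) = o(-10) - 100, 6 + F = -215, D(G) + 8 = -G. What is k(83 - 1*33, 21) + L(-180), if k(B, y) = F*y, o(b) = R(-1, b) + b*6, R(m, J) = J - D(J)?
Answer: -4813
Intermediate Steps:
D(G) = -8 - G
R(m, J) = 8 + 2*J (R(m, J) = J - (-8 - J) = J + (8 + J) = 8 + 2*J)
F = -221 (F = -6 - 215 = -221)
o(b) = 8 + 8*b (o(b) = (8 + 2*b) + b*6 = (8 + 2*b) + 6*b = 8 + 8*b)
k(B, y) = -221*y
L(H) = -172 (L(H) = (8 + 8*(-10)) - 100 = (8 - 80) - 100 = -72 - 100 = -172)
k(83 - 1*33, 21) + L(-180) = -221*21 - 172 = -4641 - 172 = -4813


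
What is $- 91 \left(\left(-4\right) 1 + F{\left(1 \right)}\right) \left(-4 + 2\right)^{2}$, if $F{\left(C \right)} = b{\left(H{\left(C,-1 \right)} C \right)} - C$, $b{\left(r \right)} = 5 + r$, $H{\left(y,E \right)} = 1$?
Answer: $-364$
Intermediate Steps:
$F{\left(C \right)} = 5$ ($F{\left(C \right)} = \left(5 + 1 C\right) - C = \left(5 + C\right) - C = 5$)
$- 91 \left(\left(-4\right) 1 + F{\left(1 \right)}\right) \left(-4 + 2\right)^{2} = - 91 \left(\left(-4\right) 1 + 5\right) \left(-4 + 2\right)^{2} = - 91 \left(-4 + 5\right) \left(-2\right)^{2} = \left(-91\right) 1 \cdot 4 = \left(-91\right) 4 = -364$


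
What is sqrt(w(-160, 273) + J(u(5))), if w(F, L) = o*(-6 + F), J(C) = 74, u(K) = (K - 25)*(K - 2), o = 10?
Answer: I*sqrt(1586) ≈ 39.825*I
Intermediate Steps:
u(K) = (-25 + K)*(-2 + K)
w(F, L) = -60 + 10*F (w(F, L) = 10*(-6 + F) = -60 + 10*F)
sqrt(w(-160, 273) + J(u(5))) = sqrt((-60 + 10*(-160)) + 74) = sqrt((-60 - 1600) + 74) = sqrt(-1660 + 74) = sqrt(-1586) = I*sqrt(1586)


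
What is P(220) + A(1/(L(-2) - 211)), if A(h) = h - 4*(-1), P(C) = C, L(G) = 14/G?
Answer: 48831/218 ≈ 224.00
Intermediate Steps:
A(h) = 4 + h (A(h) = h + 4 = 4 + h)
P(220) + A(1/(L(-2) - 211)) = 220 + (4 + 1/(14/(-2) - 211)) = 220 + (4 + 1/(14*(-1/2) - 211)) = 220 + (4 + 1/(-7 - 211)) = 220 + (4 + 1/(-218)) = 220 + (4 - 1/218) = 220 + 871/218 = 48831/218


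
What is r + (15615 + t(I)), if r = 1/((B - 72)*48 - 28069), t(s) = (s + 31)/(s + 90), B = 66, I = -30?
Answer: 26567701597/1701420 ≈ 15615.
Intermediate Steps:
t(s) = (31 + s)/(90 + s)
r = -1/28357 (r = 1/((66 - 72)*48 - 28069) = 1/(-6*48 - 28069) = 1/(-288 - 28069) = 1/(-28357) = -1/28357 ≈ -3.5265e-5)
r + (15615 + t(I)) = -1/28357 + (15615 + (31 - 30)/(90 - 30)) = -1/28357 + (15615 + 1/60) = -1/28357 + 936901/60 = 26567701597/1701420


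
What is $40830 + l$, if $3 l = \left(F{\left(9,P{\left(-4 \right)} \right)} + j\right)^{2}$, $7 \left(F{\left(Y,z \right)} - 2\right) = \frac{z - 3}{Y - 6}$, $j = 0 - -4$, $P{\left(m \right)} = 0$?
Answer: $\frac{6003691}{147} \approx 40841.0$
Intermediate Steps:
$j = 4$ ($j = 0 + 4 = 4$)
$F{\left(Y,z \right)} = 2 + \frac{-3 + z}{7 \left(-6 + Y\right)}$ ($F{\left(Y,z \right)} = 2 + \frac{\left(z - 3\right) \frac{1}{Y - 6}}{7} = 2 + \frac{\left(-3 + z\right) \frac{1}{-6 + Y}}{7} = 2 + \frac{\frac{1}{-6 + Y} \left(-3 + z\right)}{7} = 2 + \frac{-3 + z}{7 \left(-6 + Y\right)}$)
$l = \frac{1681}{147}$ ($l = \frac{\left(\frac{-87 + 0 + 14 \cdot 9}{7 \left(-6 + 9\right)} + 4\right)^{2}}{3} = \frac{\left(\frac{-87 + 0 + 126}{7 \cdot 3} + 4\right)^{2}}{3} = \frac{\left(\frac{1}{7} \cdot \frac{1}{3} \cdot 39 + 4\right)^{2}}{3} = \frac{\left(\frac{13}{7} + 4\right)^{2}}{3} = \frac{\left(\frac{41}{7}\right)^{2}}{3} = \frac{1}{3} \cdot \frac{1681}{49} = \frac{1681}{147} \approx 11.435$)
$40830 + l = 40830 + \frac{1681}{147} = \frac{6003691}{147}$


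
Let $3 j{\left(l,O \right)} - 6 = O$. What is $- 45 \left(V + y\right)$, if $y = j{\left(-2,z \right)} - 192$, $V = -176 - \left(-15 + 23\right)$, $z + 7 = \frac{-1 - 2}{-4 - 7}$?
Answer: $\frac{186240}{11} \approx 16931.0$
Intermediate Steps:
$z = - \frac{74}{11}$ ($z = -7 + \frac{-1 - 2}{-4 - 7} = -7 - \frac{3}{-11} = -7 - - \frac{3}{11} = -7 + \frac{3}{11} = - \frac{74}{11} \approx -6.7273$)
$j{\left(l,O \right)} = 2 + \frac{O}{3}$
$V = -184$ ($V = -176 - 8 = -184$)
$y = - \frac{6344}{33}$ ($y = \left(2 + \frac{1}{3} \left(- \frac{74}{11}\right)\right) - 192 = \left(2 - \frac{74}{33}\right) - 192 = - \frac{8}{33} - 192 = - \frac{6344}{33} \approx -192.24$)
$- 45 \left(V + y\right) = - 45 \left(-184 - \frac{6344}{33}\right) = \left(-45\right) \left(- \frac{12416}{33}\right) = \frac{186240}{11}$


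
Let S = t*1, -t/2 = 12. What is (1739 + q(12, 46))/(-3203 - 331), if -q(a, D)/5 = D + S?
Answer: -543/1178 ≈ -0.46095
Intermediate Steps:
t = -24 (t = -2*12 = -24)
S = -24 (S = -24*1 = -24)
q(a, D) = 120 - 5*D (q(a, D) = -5*(D - 24) = -5*(-24 + D) = 120 - 5*D)
(1739 + q(12, 46))/(-3203 - 331) = (1739 + (120 - 5*46))/(-3203 - 331) = (1739 + (120 - 230))/(-3534) = (1739 - 110)*(-1/3534) = 1629*(-1/3534) = -543/1178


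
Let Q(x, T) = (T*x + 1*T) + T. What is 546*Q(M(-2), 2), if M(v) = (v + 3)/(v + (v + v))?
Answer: 2002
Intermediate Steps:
M(v) = (3 + v)/(3*v) (M(v) = (3 + v)/(v + 2*v) = (3 + v)/((3*v)) = (3 + v)*(1/(3*v)) = (3 + v)/(3*v))
Q(x, T) = 2*T + T*x (Q(x, T) = (T*x + T) + T = (T + T*x) + T = 2*T + T*x)
546*Q(M(-2), 2) = 546*(2*(2 + (1/3)*(3 - 2)/(-2))) = 546*(2*(2 + (1/3)*(-1/2)*1)) = 546*(2*(2 - 1/6)) = 546*(2*(11/6)) = 546*(11/3) = 2002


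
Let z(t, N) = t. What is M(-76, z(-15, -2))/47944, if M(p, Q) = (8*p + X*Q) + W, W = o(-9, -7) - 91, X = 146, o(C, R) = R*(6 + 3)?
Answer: -369/5993 ≈ -0.061572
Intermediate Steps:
o(C, R) = 9*R (o(C, R) = R*9 = 9*R)
W = -154 (W = 9*(-7) - 91 = -63 - 91 = -154)
M(p, Q) = -154 + 8*p + 146*Q (M(p, Q) = (8*p + 146*Q) - 154 = -154 + 8*p + 146*Q)
M(-76, z(-15, -2))/47944 = (-154 + 8*(-76) + 146*(-15))/47944 = (-154 - 608 - 2190)*(1/47944) = -2952*1/47944 = -369/5993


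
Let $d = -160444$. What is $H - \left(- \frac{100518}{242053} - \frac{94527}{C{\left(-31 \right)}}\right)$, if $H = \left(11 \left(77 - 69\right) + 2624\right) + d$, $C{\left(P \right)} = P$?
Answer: $- \frac{1206442045549}{7503643} \approx -1.6078 \cdot 10^{5}$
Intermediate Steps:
$H = -157732$ ($H = \left(11 \left(77 - 69\right) + 2624\right) - 160444 = \left(11 \cdot 8 + 2624\right) - 160444 = \left(88 + 2624\right) - 160444 = 2712 - 160444 = -157732$)
$H - \left(- \frac{100518}{242053} - \frac{94527}{C{\left(-31 \right)}}\right) = -157732 - \left(- \frac{100518}{242053} - \frac{94527}{-31}\right) = -157732 - \left(\left(-100518\right) \frac{1}{242053} - - \frac{94527}{31}\right) = -157732 - \left(- \frac{100518}{242053} + \frac{94527}{31}\right) = -157732 - \frac{22877427873}{7503643} = - \frac{1206442045549}{7503643}$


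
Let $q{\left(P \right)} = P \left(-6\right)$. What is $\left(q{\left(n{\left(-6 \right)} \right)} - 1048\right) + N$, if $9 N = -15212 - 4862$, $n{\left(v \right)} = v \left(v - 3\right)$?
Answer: $- \frac{32422}{9} \approx -3602.4$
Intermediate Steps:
$n{\left(v \right)} = v \left(-3 + v\right)$
$N = - \frac{20074}{9}$ ($N = \frac{-15212 - 4862}{9} = \frac{1}{9} \left(-20074\right) = - \frac{20074}{9} \approx -2230.4$)
$q{\left(P \right)} = - 6 P$
$\left(q{\left(n{\left(-6 \right)} \right)} - 1048\right) + N = \left(- 6 \left(- 6 \left(-3 - 6\right)\right) - 1048\right) - \frac{20074}{9} = \left(- 6 \left(\left(-6\right) \left(-9\right)\right) - 1048\right) - \frac{20074}{9} = \left(\left(-6\right) 54 - 1048\right) - \frac{20074}{9} = \left(-324 - 1048\right) - \frac{20074}{9} = -1372 - \frac{20074}{9} = - \frac{32422}{9}$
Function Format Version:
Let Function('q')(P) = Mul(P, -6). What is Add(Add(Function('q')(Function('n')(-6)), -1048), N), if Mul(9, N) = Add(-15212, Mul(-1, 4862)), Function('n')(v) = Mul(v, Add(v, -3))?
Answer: Rational(-32422, 9) ≈ -3602.4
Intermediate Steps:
Function('n')(v) = Mul(v, Add(-3, v))
N = Rational(-20074, 9) (N = Mul(Rational(1, 9), Add(-15212, Mul(-1, 4862))) = Mul(Rational(1, 9), Add(-15212, -4862)) = Mul(Rational(1, 9), -20074) = Rational(-20074, 9) ≈ -2230.4)
Function('q')(P) = Mul(-6, P)
Add(Add(Function('q')(Function('n')(-6)), -1048), N) = Add(Add(Mul(-6, Mul(-6, Add(-3, -6))), -1048), Rational(-20074, 9)) = Add(Add(Mul(-6, Mul(-6, -9)), -1048), Rational(-20074, 9)) = Add(Add(Mul(-6, 54), -1048), Rational(-20074, 9)) = Add(Add(-324, -1048), Rational(-20074, 9)) = Add(-1372, Rational(-20074, 9)) = Rational(-32422, 9)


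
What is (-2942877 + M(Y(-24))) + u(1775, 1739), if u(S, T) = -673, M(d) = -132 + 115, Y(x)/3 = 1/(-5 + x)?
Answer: -2943567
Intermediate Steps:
Y(x) = 3/(-5 + x)
M(d) = -17
(-2942877 + M(Y(-24))) + u(1775, 1739) = (-2942877 - 17) - 673 = -2942894 - 673 = -2943567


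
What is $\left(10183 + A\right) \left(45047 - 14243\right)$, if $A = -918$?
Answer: $285399060$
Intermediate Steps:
$\left(10183 + A\right) \left(45047 - 14243\right) = \left(10183 - 918\right) \left(45047 - 14243\right) = 9265 \cdot 30804 = 285399060$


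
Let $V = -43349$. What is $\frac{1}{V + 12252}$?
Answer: $- \frac{1}{31097} \approx -3.2157 \cdot 10^{-5}$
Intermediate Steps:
$\frac{1}{V + 12252} = \frac{1}{-43349 + 12252} = \frac{1}{-31097} = - \frac{1}{31097}$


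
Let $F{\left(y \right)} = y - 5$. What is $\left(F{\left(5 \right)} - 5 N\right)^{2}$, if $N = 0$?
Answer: $0$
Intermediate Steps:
$F{\left(y \right)} = -5 + y$
$\left(F{\left(5 \right)} - 5 N\right)^{2} = \left(\left(-5 + 5\right) - 0\right)^{2} = \left(0 + 0\right)^{2} = 0^{2} = 0$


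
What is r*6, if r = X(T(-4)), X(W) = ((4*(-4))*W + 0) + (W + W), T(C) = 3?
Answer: -252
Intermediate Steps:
X(W) = -14*W (X(W) = (-16*W + 0) + 2*W = -16*W + 2*W = -14*W)
r = -42 (r = -14*3 = -42)
r*6 = -42*6 = -252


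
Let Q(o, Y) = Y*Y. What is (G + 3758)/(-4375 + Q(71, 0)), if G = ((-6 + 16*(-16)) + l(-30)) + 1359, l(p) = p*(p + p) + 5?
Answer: -1332/875 ≈ -1.5223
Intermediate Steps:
l(p) = 5 + 2*p² (l(p) = p*(2*p) + 5 = 2*p² + 5 = 5 + 2*p²)
Q(o, Y) = Y²
G = 2902 (G = ((-6 + 16*(-16)) + (5 + 2*(-30)²)) + 1359 = ((-6 - 256) + (5 + 2*900)) + 1359 = (-262 + (5 + 1800)) + 1359 = (-262 + 1805) + 1359 = 1543 + 1359 = 2902)
(G + 3758)/(-4375 + Q(71, 0)) = (2902 + 3758)/(-4375 + 0²) = 6660/(-4375 + 0) = 6660/(-4375) = 6660*(-1/4375) = -1332/875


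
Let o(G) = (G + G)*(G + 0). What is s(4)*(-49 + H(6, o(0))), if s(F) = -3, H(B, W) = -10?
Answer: 177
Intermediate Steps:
o(G) = 2*G**2 (o(G) = (2*G)*G = 2*G**2)
s(4)*(-49 + H(6, o(0))) = -3*(-49 - 10) = -3*(-59) = 177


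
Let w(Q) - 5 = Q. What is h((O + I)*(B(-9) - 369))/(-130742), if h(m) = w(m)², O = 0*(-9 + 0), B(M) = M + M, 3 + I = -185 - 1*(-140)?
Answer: -345253561/130742 ≈ -2640.7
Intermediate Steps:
w(Q) = 5 + Q
I = -48 (I = -3 + (-185 - 1*(-140)) = -3 + (-185 + 140) = -3 - 45 = -48)
B(M) = 2*M
O = 0 (O = 0*(-9) = 0)
h(m) = (5 + m)²
h((O + I)*(B(-9) - 369))/(-130742) = (5 + (0 - 48)*(2*(-9) - 369))²/(-130742) = (5 - 48*(-18 - 369))²*(-1/130742) = (5 - 48*(-387))²*(-1/130742) = (5 + 18576)²*(-1/130742) = 18581²*(-1/130742) = 345253561*(-1/130742) = -345253561/130742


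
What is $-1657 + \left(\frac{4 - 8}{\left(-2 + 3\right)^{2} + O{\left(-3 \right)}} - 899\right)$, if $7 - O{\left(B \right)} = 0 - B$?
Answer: $- \frac{12784}{5} \approx -2556.8$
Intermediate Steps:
$O{\left(B \right)} = 7 + B$ ($O{\left(B \right)} = 7 - \left(0 - B\right) = 7 - - B = 7 + B$)
$-1657 + \left(\frac{4 - 8}{\left(-2 + 3\right)^{2} + O{\left(-3 \right)}} - 899\right) = -1657 - \left(899 - \frac{4 - 8}{\left(-2 + 3\right)^{2} + \left(7 - 3\right)}\right) = -1657 - \left(899 + \frac{4}{1^{2} + 4}\right) = -1657 - \left(899 + \frac{4}{1 + 4}\right) = -1657 - \left(899 + \frac{4}{5}\right) = -1657 - \frac{4499}{5} = - \frac{12784}{5}$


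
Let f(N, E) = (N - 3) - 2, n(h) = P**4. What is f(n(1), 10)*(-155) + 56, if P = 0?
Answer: 831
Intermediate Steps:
n(h) = 0 (n(h) = 0**4 = 0)
f(N, E) = -5 + N (f(N, E) = (-3 + N) - 2 = -5 + N)
f(n(1), 10)*(-155) + 56 = (-5 + 0)*(-155) + 56 = -5*(-155) + 56 = 775 + 56 = 831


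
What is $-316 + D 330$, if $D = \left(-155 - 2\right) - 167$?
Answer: $-107236$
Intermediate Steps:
$D = -324$ ($D = -157 - 167 = -324$)
$-316 + D 330 = -316 - 106920 = -107236$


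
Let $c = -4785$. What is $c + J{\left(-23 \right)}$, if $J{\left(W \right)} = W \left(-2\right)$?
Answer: $-4739$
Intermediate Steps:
$J{\left(W \right)} = - 2 W$
$c + J{\left(-23 \right)} = -4785 - -46 = -4785 + 46 = -4739$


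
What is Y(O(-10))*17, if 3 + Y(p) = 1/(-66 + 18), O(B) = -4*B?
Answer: -2465/48 ≈ -51.354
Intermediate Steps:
Y(p) = -145/48 (Y(p) = -3 + 1/(-66 + 18) = -3 + 1/(-48) = -3 - 1/48 = -145/48)
Y(O(-10))*17 = -145/48*17 = -2465/48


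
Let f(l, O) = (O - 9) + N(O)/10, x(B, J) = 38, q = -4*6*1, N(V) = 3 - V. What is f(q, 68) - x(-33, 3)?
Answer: 29/2 ≈ 14.500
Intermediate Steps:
q = -24 (q = -24*1 = -24)
f(l, O) = -87/10 + 9*O/10 (f(l, O) = (O - 9) + (3 - O)/10 = (-9 + O) + (3 - O)*(⅒) = (-9 + O) + (3/10 - O/10) = -87/10 + 9*O/10)
f(q, 68) - x(-33, 3) = (-87/10 + (9/10)*68) - 1*38 = (-87/10 + 306/5) - 38 = 105/2 - 38 = 29/2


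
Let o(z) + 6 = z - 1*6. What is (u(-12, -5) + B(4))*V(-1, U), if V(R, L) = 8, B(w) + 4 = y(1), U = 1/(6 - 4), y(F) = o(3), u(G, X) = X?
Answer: -144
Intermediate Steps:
o(z) = -12 + z (o(z) = -6 + (z - 1*6) = -6 + (z - 6) = -6 + (-6 + z) = -12 + z)
y(F) = -9 (y(F) = -12 + 3 = -9)
U = ½ (U = 1/2 = ½ ≈ 0.50000)
B(w) = -13 (B(w) = -4 - 9 = -13)
(u(-12, -5) + B(4))*V(-1, U) = (-5 - 13)*8 = -18*8 = -144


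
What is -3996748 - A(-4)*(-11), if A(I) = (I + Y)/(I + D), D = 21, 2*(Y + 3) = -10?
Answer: -67944848/17 ≈ -3.9968e+6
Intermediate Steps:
Y = -8 (Y = -3 + (½)*(-10) = -3 - 5 = -8)
A(I) = (-8 + I)/(21 + I) (A(I) = (I - 8)/(I + 21) = (-8 + I)/(21 + I))
-3996748 - A(-4)*(-11) = -3996748 - (-8 - 4)/(21 - 4)*(-11) = -3996748 - -12/17*(-11) = -3996748 - (1/17)*(-12)*(-11) = -3996748 - (-12)*(-11)/17 = -3996748 - 1*132/17 = -3996748 - 132/17 = -67944848/17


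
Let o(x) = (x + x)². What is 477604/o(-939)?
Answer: 119401/881721 ≈ 0.13542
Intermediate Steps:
o(x) = 4*x² (o(x) = (2*x)² = 4*x²)
477604/o(-939) = 477604/((4*(-939)²)) = 477604/((4*881721)) = 477604/3526884 = 477604*(1/3526884) = 119401/881721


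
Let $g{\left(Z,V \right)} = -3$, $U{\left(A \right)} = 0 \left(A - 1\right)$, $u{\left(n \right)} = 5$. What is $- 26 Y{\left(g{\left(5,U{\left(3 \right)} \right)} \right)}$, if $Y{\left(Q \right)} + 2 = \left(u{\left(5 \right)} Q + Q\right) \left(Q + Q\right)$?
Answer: $-2756$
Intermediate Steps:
$U{\left(A \right)} = 0$ ($U{\left(A \right)} = 0 \left(-1 + A\right) = 0$)
$Y{\left(Q \right)} = -2 + 12 Q^{2}$ ($Y{\left(Q \right)} = -2 + \left(5 Q + Q\right) \left(Q + Q\right) = -2 + 6 Q 2 Q = -2 + 12 Q^{2}$)
$- 26 Y{\left(g{\left(5,U{\left(3 \right)} \right)} \right)} = - 26 \left(-2 + 12 \left(-3\right)^{2}\right) = - 26 \left(-2 + 12 \cdot 9\right) = - 26 \left(-2 + 108\right) = \left(-26\right) 106 = -2756$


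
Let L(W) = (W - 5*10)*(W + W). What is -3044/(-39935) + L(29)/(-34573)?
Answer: 21983006/197238965 ≈ 0.11145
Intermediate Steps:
L(W) = 2*W*(-50 + W) (L(W) = (W - 50)*(2*W) = (-50 + W)*(2*W) = 2*W*(-50 + W))
-3044/(-39935) + L(29)/(-34573) = -3044/(-39935) + (2*29*(-50 + 29))/(-34573) = -3044*(-1/39935) + (2*29*(-21))*(-1/34573) = 3044/39935 - 1218*(-1/34573) = 3044/39935 + 174/4939 = 21983006/197238965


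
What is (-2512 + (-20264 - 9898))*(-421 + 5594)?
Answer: -169022602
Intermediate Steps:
(-2512 + (-20264 - 9898))*(-421 + 5594) = (-2512 - 30162)*5173 = -32674*5173 = -169022602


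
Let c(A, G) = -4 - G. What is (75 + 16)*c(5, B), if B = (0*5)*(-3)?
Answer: -364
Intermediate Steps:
B = 0 (B = 0*(-3) = 0)
(75 + 16)*c(5, B) = (75 + 16)*(-4 - 1*0) = 91*(-4 + 0) = 91*(-4) = -364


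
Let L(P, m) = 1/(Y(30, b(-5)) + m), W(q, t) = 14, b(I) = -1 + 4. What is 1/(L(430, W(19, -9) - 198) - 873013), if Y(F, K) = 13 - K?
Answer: -174/151904263 ≈ -1.1455e-6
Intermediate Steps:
b(I) = 3
L(P, m) = 1/(10 + m) (L(P, m) = 1/((13 - 1*3) + m) = 1/((13 - 3) + m) = 1/(10 + m))
1/(L(430, W(19, -9) - 198) - 873013) = 1/(1/(10 + (14 - 198)) - 873013) = 1/(1/(10 - 184) - 873013) = 1/(1/(-174) - 873013) = 1/(-1/174 - 873013) = 1/(-151904263/174) = -174/151904263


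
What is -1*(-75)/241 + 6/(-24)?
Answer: 59/964 ≈ 0.061203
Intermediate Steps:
-1*(-75)/241 + 6/(-24) = 75*(1/241) + 6*(-1/24) = 75/241 - 1/4 = 59/964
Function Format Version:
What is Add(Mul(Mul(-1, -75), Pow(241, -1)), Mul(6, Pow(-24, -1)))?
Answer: Rational(59, 964) ≈ 0.061203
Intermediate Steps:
Add(Mul(Mul(-1, -75), Pow(241, -1)), Mul(6, Pow(-24, -1))) = Add(Mul(75, Rational(1, 241)), Mul(6, Rational(-1, 24))) = Add(Rational(75, 241), Rational(-1, 4)) = Rational(59, 964)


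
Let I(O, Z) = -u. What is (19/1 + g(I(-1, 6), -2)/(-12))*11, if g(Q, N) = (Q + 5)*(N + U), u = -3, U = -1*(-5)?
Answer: 187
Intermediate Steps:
U = 5
I(O, Z) = 3 (I(O, Z) = -1*(-3) = 3)
g(Q, N) = (5 + N)*(5 + Q) (g(Q, N) = (Q + 5)*(N + 5) = (5 + Q)*(5 + N) = (5 + N)*(5 + Q))
(19/1 + g(I(-1, 6), -2)/(-12))*11 = (19/1 + (25 + 5*(-2) + 5*3 - 2*3)/(-12))*11 = (19*1 + (25 - 10 + 15 - 6)*(-1/12))*11 = (19 + 24*(-1/12))*11 = (19 - 2)*11 = 17*11 = 187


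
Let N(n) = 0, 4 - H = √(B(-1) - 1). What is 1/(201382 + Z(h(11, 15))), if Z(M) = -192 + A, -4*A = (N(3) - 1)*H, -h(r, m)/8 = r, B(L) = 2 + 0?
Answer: 4/804763 ≈ 4.9704e-6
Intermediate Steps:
B(L) = 2
h(r, m) = -8*r
H = 3 (H = 4 - √(2 - 1) = 4 - √1 = 4 - 1*1 = 4 - 1 = 3)
A = ¾ (A = -(0 - 1)*3/4 = -(-1)*3/4 = -¼*(-3) = ¾ ≈ 0.75000)
Z(M) = -765/4 (Z(M) = -192 + ¾ = -765/4)
1/(201382 + Z(h(11, 15))) = 1/(201382 - 765/4) = 1/(804763/4) = 4/804763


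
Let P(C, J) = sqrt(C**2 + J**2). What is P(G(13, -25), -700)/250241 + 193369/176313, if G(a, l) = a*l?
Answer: 193369/176313 + 25*sqrt(953)/250241 ≈ 1.0998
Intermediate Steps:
P(G(13, -25), -700)/250241 + 193369/176313 = sqrt((13*(-25))**2 + (-700)**2)/250241 + 193369/176313 = sqrt((-325)**2 + 490000)*(1/250241) + 193369*(1/176313) = sqrt(105625 + 490000)*(1/250241) + 193369/176313 = sqrt(595625)*(1/250241) + 193369/176313 = (25*sqrt(953))*(1/250241) + 193369/176313 = 25*sqrt(953)/250241 + 193369/176313 = 193369/176313 + 25*sqrt(953)/250241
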